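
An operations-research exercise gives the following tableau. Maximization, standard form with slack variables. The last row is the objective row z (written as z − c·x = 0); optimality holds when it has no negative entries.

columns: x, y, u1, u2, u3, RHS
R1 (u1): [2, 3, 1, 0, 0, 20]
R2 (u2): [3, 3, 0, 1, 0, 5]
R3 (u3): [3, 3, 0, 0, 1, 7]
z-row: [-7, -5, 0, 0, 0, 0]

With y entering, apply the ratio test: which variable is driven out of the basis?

u2

Column y entries and ratios — u1: 20/3 = 20/3; u2: 5/3 = 5/3; u3: 7/3 = 7/3.
Smallest ratio is 5/3 in the row of u2, so u2 leaves.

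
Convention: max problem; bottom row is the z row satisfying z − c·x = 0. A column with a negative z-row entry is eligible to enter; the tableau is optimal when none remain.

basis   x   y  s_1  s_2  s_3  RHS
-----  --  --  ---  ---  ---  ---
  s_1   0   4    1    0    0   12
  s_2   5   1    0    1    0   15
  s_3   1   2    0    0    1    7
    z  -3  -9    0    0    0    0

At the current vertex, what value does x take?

0

x is not in the basis, so in the current basic feasible solution x = 0.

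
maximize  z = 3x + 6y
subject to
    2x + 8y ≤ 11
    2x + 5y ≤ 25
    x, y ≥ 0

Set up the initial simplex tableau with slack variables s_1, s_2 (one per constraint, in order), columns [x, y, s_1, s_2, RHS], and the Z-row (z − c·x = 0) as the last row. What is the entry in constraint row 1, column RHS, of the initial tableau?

11

The RHS of constraint 1 is b_1 = 11.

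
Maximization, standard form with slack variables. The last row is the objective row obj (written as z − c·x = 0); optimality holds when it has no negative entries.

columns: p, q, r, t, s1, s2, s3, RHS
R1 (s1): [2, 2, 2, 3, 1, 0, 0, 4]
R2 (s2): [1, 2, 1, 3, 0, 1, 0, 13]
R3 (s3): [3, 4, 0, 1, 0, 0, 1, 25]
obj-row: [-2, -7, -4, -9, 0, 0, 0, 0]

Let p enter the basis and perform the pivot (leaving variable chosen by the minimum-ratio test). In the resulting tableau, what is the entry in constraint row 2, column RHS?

11

Ratio test on column p — row 1: 4/2 = 2; row 2: 13/1 = 13; row 3: 25/3 = 25/3. Minimum is 2 at row 1 (s1 leaves); pivot element 2.
Divide row 1 by 2; eliminate column p from the other rows.
Row 2 update in column RHS: 13 − 1·2 = 11.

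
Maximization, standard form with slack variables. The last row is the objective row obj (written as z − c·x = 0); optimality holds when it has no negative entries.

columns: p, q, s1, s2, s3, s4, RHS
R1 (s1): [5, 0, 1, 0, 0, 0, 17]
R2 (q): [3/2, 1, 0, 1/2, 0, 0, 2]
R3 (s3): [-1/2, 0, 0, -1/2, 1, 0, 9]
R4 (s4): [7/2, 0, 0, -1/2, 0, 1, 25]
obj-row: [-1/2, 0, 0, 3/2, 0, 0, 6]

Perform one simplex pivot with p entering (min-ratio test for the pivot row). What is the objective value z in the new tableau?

Ratio test on column p — row 1: 17/5 = 17/5; row 2: 2/(3/2) = 4/3; row 3: entry -1/2 ≤ 0; row 4: 25/(7/2) = 50/7. Minimum is 4/3 at row 2 (q leaves); pivot element 3/2.
Pivot on row 2; the obj-row RHS becomes 6 − (-1/2)·(4/3) = 20/3.

20/3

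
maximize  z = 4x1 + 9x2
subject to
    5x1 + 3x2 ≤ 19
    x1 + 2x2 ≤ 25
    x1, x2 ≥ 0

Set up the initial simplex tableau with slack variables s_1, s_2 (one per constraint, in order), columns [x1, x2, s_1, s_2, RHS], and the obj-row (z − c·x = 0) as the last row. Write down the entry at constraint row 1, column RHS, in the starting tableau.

The RHS of constraint 1 is b_1 = 19.

19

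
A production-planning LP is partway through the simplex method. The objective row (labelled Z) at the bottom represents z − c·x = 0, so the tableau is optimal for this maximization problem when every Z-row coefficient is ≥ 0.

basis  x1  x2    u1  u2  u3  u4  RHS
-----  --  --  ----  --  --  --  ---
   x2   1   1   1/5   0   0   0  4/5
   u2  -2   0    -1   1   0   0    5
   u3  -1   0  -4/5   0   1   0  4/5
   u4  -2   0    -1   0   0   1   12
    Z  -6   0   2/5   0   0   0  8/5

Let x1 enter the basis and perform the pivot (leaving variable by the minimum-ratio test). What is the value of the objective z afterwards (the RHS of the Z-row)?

32/5

Ratio test on column x1 — row 1: (4/5)/1 = 4/5; row 2: entry -2 ≤ 0; row 3: entry -1 ≤ 0; row 4: entry -2 ≤ 0. Minimum is 4/5 at row 1 (x2 leaves); pivot element 1.
Pivot on row 1; the Z-row RHS becomes 8/5 − (-6)·(4/5) = 32/5.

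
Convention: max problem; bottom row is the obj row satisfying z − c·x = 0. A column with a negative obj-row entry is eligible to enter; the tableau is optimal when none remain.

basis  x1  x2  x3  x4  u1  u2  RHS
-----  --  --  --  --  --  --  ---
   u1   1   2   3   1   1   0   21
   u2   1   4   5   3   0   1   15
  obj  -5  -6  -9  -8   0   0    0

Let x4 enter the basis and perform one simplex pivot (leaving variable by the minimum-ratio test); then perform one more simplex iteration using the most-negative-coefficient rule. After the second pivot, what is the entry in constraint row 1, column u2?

Ratio test on column x4 — row 1: 21/1 = 21; row 2: 15/3 = 5. Minimum is 5 at row 2 (u2 leaves); pivot element 3.
Divide row 2 by 3; eliminate column x4 from the other rows.
Second iteration: most negative obj-row entry is -7/3 in column x1, so x1 enters.
Ratio test on column x1 — row 1: 16/(2/3) = 24; row 2: 5/(1/3) = 15. Minimum is 15 at row 2 (x4 leaves); pivot element 1/3.
Divide row 2 by 1/3; eliminate column x1 from the other rows.
After both pivots, the entry at constraint row 1, column u2 is -1.

-1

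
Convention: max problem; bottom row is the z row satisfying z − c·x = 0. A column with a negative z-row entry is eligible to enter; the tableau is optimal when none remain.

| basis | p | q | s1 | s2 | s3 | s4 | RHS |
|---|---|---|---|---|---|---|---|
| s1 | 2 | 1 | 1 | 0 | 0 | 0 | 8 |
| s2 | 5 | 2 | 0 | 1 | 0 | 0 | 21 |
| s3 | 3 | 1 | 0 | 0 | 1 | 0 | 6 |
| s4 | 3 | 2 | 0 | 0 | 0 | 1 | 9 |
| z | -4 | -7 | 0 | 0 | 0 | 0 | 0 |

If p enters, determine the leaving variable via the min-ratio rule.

s3

Column p entries and ratios — s1: 8/2 = 4; s2: 21/5 = 21/5; s3: 6/3 = 2; s4: 9/3 = 3.
Smallest ratio is 2 in the row of s3, so s3 leaves.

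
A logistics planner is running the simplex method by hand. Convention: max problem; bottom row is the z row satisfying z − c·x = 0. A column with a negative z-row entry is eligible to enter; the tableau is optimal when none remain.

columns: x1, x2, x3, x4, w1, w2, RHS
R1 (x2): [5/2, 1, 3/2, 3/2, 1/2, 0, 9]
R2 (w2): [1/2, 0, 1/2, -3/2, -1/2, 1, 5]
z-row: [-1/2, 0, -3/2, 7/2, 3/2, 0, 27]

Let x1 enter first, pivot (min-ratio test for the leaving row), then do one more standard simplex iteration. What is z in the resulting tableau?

Ratio test on column x1 — row 1: 9/(5/2) = 18/5; row 2: 5/(1/2) = 10. Minimum is 18/5 at row 1 (x2 leaves); pivot element 5/2.
Pivot on row 1; the z-row RHS becomes 27 − (-1/2)·(18/5) = 144/5.
Next entering variable (most negative z-row entry -6/5): x3.
Ratio test on column x3 — row 1: (18/5)/(3/5) = 6; row 2: (16/5)/(1/5) = 16. Minimum is 6 at row 1 (x1 leaves); pivot element 3/5.
After the second pivot the z-row RHS is 144/5 − (-6/5)·6 = 36.

36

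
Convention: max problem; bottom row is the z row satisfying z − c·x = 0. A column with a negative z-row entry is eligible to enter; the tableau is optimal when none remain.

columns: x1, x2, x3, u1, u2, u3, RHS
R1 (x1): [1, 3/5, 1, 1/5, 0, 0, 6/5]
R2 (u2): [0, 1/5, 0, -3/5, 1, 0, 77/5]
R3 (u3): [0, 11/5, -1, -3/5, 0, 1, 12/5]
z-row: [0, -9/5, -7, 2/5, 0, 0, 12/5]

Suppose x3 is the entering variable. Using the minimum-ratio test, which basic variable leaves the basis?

x1

Column x3 entries and ratios — x1: (6/5)/1 = 6/5; u2: 0 ≤ 0, skip; u3: -1 ≤ 0, skip.
Smallest ratio is 6/5 in the row of x1, so x1 leaves.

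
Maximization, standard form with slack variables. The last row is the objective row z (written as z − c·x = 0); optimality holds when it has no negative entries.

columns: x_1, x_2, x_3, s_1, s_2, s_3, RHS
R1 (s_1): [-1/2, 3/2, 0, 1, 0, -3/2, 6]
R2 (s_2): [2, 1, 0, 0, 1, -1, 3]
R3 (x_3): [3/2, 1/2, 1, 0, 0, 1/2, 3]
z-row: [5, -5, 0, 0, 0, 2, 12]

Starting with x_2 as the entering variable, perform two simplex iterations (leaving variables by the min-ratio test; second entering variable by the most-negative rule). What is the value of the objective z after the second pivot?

63/2

Ratio test on column x_2 — row 1: 6/(3/2) = 4; row 2: 3/1 = 3; row 3: 3/(1/2) = 6. Minimum is 3 at row 2 (s_2 leaves); pivot element 1.
Pivot on row 2; the z-row RHS becomes 12 − (-5)·3 = 27.
Next entering variable (most negative z-row entry -3): s_3.
Ratio test on column s_3 — row 1: entry 0 ≤ 0; row 2: entry -1 ≤ 0; row 3: (3/2)/1 = 3/2. Minimum is 3/2 at row 3 (x_3 leaves); pivot element 1.
After the second pivot the z-row RHS is 27 − (-3)·(3/2) = 63/2.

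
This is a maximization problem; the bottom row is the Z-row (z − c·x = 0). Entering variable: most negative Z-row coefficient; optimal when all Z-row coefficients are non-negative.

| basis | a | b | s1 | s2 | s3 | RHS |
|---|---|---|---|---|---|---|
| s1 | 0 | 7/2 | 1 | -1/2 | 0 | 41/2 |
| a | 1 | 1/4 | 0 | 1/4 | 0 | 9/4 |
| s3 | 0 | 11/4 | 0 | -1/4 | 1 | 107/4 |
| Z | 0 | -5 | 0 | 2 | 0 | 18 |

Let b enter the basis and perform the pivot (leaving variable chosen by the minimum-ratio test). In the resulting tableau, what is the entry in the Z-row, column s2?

9/7

Ratio test on column b — row 1: (41/2)/(7/2) = 41/7; row 2: (9/4)/(1/4) = 9; row 3: (107/4)/(11/4) = 107/11. Minimum is 41/7 at row 1 (s1 leaves); pivot element 7/2.
Divide row 1 by 7/2; eliminate column b from the other rows.
Z-row update in column s2: 2 − (-5)·(-1/7) = 9/7.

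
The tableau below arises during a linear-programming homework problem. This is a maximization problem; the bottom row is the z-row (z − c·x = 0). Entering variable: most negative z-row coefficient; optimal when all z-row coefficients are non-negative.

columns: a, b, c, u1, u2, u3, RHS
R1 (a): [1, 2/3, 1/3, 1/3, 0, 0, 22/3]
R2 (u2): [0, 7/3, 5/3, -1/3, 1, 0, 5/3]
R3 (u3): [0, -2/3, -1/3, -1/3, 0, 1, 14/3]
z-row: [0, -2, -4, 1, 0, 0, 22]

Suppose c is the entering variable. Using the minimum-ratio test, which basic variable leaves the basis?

u2

Column c entries and ratios — a: (22/3)/(1/3) = 22; u2: (5/3)/(5/3) = 1; u3: -1/3 ≤ 0, skip.
Smallest ratio is 1 in the row of u2, so u2 leaves.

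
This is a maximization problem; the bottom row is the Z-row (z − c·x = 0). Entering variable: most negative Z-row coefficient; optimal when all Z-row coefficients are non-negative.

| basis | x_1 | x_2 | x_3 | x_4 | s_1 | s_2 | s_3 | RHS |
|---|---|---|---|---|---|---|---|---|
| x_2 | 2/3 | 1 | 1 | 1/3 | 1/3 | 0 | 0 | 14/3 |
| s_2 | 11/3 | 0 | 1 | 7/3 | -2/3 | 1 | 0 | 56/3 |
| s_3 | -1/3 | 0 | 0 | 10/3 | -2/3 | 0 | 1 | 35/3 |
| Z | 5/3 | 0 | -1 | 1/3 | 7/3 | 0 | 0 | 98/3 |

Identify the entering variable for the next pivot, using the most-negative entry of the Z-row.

x_3

Negative Z-row entries: x_3: -1.
The most negative is -1 in column x_3, so x_3 enters.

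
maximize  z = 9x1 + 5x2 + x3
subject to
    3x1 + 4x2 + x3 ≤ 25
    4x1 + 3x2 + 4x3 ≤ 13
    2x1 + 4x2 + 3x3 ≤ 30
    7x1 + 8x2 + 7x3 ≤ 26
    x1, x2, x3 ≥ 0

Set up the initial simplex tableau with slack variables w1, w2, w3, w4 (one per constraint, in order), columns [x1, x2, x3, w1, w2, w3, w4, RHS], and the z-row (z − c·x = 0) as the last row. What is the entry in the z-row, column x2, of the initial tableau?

-5

The z-row carries the negated objective coefficients: the x2 entry is -5.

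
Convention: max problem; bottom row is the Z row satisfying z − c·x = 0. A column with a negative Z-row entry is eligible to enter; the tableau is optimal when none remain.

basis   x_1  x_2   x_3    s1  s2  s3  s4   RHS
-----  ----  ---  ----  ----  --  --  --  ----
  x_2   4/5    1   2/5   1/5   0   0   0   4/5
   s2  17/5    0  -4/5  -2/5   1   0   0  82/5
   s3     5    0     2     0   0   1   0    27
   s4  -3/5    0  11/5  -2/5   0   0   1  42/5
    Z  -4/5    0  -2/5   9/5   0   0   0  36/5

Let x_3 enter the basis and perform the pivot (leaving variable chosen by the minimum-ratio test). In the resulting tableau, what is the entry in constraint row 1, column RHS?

Ratio test on column x_3 — row 1: (4/5)/(2/5) = 2; row 2: entry -4/5 ≤ 0; row 3: 27/2 = 27/2; row 4: (42/5)/(11/5) = 42/11. Minimum is 2 at row 1 (x_2 leaves); pivot element 2/5.
Divide row 1 by 2/5; eliminate column x_3 from the other rows.
In the new row 1, the RHS entry is the old entry divided by the pivot: (4/5)/(2/5) = 2.

2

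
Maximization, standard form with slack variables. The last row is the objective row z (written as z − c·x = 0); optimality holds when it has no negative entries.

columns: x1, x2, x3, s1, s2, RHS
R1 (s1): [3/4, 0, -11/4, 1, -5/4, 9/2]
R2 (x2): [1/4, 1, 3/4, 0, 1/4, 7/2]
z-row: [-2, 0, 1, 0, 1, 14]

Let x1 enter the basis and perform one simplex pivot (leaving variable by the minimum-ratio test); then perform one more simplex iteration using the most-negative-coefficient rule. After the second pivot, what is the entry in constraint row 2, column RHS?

Ratio test on column x1 — row 1: (9/2)/(3/4) = 6; row 2: (7/2)/(1/4) = 14. Minimum is 6 at row 1 (s1 leaves); pivot element 3/4.
Divide row 1 by 3/4; eliminate column x1 from the other rows.
Second iteration: most negative z-row entry is -19/3 in column x3, so x3 enters.
Ratio test on column x3 — row 1: entry -11/3 ≤ 0; row 2: 2/(5/3) = 6/5. Minimum is 6/5 at row 2 (x2 leaves); pivot element 5/3.
Divide row 2 by 5/3; eliminate column x3 from the other rows.
After both pivots, the entry at constraint row 2, column RHS is 6/5.

6/5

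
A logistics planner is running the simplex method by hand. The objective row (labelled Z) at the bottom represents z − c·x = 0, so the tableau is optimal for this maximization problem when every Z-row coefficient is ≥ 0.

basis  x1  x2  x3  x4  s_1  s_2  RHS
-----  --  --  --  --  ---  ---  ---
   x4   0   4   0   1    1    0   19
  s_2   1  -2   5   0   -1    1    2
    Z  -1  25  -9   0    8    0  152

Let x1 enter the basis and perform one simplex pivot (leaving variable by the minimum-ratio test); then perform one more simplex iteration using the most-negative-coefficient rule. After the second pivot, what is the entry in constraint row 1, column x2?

4

Ratio test on column x1 — row 1: entry 0 ≤ 0; row 2: 2/1 = 2. Minimum is 2 at row 2 (s_2 leaves); pivot element 1.
Divide row 2 by 1; eliminate column x1 from the other rows.
Second iteration: most negative Z-row entry is -4 in column x3, so x3 enters.
Ratio test on column x3 — row 1: entry 0 ≤ 0; row 2: 2/5 = 2/5. Minimum is 2/5 at row 2 (x1 leaves); pivot element 5.
Divide row 2 by 5; eliminate column x3 from the other rows.
After both pivots, the entry at constraint row 1, column x2 is 4.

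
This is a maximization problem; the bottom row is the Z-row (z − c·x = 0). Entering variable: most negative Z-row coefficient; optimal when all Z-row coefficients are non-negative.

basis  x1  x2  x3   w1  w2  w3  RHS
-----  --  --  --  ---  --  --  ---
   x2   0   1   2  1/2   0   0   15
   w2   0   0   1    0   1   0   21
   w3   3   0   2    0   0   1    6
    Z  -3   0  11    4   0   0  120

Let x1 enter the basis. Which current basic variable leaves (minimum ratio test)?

w3

Column x1 entries and ratios — x2: 0 ≤ 0, skip; w2: 0 ≤ 0, skip; w3: 6/3 = 2.
Smallest ratio is 2 in the row of w3, so w3 leaves.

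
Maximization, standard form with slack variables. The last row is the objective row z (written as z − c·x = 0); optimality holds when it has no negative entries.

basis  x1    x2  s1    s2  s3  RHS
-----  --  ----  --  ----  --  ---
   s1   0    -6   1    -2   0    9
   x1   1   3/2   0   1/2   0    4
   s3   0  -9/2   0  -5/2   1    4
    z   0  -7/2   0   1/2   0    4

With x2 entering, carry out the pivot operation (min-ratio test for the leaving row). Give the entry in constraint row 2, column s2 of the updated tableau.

1/3

Ratio test on column x2 — row 1: entry -6 ≤ 0; row 2: 4/(3/2) = 8/3; row 3: entry -9/2 ≤ 0. Minimum is 8/3 at row 2 (x1 leaves); pivot element 3/2.
Divide row 2 by 3/2; eliminate column x2 from the other rows.
In the new row 2, the s2 entry is the old entry divided by the pivot: (1/2)/(3/2) = 1/3.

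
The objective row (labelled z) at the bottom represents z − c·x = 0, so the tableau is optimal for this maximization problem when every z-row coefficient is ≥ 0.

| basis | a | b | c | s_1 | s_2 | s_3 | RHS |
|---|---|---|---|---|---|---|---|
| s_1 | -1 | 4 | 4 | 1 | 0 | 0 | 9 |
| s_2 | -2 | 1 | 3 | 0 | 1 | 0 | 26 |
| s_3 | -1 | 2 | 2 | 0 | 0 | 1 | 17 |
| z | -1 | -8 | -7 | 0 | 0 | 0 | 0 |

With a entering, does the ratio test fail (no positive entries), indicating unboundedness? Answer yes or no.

Every constraint-row entry in column a is ≤ 0, so increasing a is unbounded.

yes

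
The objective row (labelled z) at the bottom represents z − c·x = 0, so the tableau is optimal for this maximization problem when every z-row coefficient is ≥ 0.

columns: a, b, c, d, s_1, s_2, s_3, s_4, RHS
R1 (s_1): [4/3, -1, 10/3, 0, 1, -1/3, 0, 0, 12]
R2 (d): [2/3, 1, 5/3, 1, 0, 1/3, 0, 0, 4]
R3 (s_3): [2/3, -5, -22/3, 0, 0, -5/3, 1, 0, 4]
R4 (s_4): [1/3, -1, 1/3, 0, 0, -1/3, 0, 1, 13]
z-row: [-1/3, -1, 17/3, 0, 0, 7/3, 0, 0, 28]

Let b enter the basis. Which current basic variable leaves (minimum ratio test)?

Column b entries and ratios — s_1: -1 ≤ 0, skip; d: 4/1 = 4; s_3: -5 ≤ 0, skip; s_4: -1 ≤ 0, skip.
Smallest ratio is 4 in the row of d, so d leaves.

d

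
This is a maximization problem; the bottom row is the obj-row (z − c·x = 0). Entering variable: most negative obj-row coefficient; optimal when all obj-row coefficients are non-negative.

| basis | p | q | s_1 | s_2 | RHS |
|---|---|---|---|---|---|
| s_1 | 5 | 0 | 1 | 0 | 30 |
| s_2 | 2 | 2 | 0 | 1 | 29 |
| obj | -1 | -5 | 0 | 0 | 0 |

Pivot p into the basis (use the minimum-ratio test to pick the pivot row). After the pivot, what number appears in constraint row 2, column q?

2

Ratio test on column p — row 1: 30/5 = 6; row 2: 29/2 = 29/2. Minimum is 6 at row 1 (s_1 leaves); pivot element 5.
Divide row 1 by 5; eliminate column p from the other rows.
Row 2 update in column q: 2 − 2·0 = 2.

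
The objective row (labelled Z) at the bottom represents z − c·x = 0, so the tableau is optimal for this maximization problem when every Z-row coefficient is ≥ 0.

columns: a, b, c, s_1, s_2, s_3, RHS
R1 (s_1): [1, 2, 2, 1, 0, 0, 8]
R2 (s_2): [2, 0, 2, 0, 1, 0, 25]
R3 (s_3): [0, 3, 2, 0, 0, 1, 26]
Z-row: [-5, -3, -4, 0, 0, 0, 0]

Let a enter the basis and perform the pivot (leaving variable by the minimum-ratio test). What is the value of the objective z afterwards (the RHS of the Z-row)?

Ratio test on column a — row 1: 8/1 = 8; row 2: 25/2 = 25/2; row 3: entry 0 ≤ 0. Minimum is 8 at row 1 (s_1 leaves); pivot element 1.
Pivot on row 1; the Z-row RHS becomes 0 − (-5)·8 = 40.

40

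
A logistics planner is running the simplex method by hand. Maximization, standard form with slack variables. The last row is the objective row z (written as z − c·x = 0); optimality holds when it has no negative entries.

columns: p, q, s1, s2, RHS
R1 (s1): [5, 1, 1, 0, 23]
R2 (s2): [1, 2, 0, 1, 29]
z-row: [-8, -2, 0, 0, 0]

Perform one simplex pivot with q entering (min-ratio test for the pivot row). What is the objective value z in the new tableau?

Ratio test on column q — row 1: 23/1 = 23; row 2: 29/2 = 29/2. Minimum is 29/2 at row 2 (s2 leaves); pivot element 2.
Pivot on row 2; the z-row RHS becomes 0 − (-2)·(29/2) = 29.

29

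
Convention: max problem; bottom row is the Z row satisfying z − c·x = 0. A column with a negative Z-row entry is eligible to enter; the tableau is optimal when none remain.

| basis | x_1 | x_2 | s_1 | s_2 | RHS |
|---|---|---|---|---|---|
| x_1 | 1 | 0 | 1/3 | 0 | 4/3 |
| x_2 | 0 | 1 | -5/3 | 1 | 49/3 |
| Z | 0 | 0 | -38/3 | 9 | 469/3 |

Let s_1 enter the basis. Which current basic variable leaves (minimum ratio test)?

x_1

Column s_1 entries and ratios — x_1: (4/3)/(1/3) = 4; x_2: -5/3 ≤ 0, skip.
Smallest ratio is 4 in the row of x_1, so x_1 leaves.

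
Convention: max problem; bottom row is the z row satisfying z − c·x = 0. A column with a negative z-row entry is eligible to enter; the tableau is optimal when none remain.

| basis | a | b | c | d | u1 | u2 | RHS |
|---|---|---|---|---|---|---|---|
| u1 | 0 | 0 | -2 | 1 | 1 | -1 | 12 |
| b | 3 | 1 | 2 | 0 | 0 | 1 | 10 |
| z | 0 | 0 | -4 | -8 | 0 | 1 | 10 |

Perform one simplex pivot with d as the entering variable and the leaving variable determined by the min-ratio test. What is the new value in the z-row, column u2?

Ratio test on column d — row 1: 12/1 = 12; row 2: entry 0 ≤ 0. Minimum is 12 at row 1 (u1 leaves); pivot element 1.
Divide row 1 by 1; eliminate column d from the other rows.
z-row update in column u2: 1 − (-8)·(-1) = -7.

-7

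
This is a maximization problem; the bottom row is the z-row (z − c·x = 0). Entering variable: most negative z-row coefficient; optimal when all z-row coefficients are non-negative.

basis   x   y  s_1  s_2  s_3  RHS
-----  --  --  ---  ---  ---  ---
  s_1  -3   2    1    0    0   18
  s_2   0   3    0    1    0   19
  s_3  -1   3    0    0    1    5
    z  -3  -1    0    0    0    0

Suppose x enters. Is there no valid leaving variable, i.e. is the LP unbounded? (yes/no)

Every constraint-row entry in column x is ≤ 0, so increasing x is unbounded.

yes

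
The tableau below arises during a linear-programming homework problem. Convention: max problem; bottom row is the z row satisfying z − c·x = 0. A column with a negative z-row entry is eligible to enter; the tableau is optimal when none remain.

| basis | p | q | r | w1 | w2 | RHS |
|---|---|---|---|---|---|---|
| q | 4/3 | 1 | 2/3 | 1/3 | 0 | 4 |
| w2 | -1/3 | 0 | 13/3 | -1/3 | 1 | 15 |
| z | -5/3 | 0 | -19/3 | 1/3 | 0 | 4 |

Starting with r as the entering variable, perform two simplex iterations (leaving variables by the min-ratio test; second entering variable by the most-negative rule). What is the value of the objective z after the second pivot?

Ratio test on column r — row 1: 4/(2/3) = 6; row 2: 15/(13/3) = 45/13. Minimum is 45/13 at row 2 (w2 leaves); pivot element 13/3.
Pivot on row 2; the z-row RHS becomes 4 − (-19/3)·(45/13) = 337/13.
Next entering variable (most negative z-row entry -28/13): p.
Ratio test on column p — row 1: (22/13)/(18/13) = 11/9; row 2: entry -1/13 ≤ 0. Minimum is 11/9 at row 1 (q leaves); pivot element 18/13.
After the second pivot the z-row RHS is 337/13 − (-28/13)·(11/9) = 257/9.

257/9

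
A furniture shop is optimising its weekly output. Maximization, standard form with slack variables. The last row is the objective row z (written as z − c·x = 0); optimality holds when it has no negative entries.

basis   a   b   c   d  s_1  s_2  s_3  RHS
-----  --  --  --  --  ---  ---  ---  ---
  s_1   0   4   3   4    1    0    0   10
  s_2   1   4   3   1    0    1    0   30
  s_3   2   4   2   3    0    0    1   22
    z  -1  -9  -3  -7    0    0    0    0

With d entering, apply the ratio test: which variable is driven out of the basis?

Column d entries and ratios — s_1: 10/4 = 5/2; s_2: 30/1 = 30; s_3: 22/3 = 22/3.
Smallest ratio is 5/2 in the row of s_1, so s_1 leaves.

s_1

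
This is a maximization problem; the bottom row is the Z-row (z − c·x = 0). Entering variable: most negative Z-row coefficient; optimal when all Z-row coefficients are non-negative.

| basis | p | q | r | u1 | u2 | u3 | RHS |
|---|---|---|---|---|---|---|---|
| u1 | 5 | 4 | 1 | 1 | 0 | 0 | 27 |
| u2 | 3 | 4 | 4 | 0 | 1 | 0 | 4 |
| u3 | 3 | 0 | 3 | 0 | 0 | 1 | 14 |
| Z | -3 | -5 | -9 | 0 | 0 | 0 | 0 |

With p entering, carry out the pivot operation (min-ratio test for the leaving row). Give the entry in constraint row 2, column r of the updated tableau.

Ratio test on column p — row 1: 27/5 = 27/5; row 2: 4/3 = 4/3; row 3: 14/3 = 14/3. Minimum is 4/3 at row 2 (u2 leaves); pivot element 3.
Divide row 2 by 3; eliminate column p from the other rows.
In the new row 2, the r entry is the old entry divided by the pivot: 4/3 = 4/3.

4/3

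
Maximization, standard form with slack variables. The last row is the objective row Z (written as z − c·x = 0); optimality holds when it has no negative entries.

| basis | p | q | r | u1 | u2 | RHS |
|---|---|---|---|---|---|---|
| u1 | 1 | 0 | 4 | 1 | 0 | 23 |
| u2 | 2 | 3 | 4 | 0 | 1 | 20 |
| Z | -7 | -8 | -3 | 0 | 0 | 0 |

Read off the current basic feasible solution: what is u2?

20

u2 is basic (row 2); its value is the RHS of that row, 20.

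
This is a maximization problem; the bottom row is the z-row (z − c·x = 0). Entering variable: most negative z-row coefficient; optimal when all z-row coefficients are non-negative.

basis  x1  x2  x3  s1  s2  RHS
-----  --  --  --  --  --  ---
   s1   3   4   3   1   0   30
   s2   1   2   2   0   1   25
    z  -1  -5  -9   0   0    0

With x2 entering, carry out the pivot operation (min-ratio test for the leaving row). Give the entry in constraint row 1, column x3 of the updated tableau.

Ratio test on column x2 — row 1: 30/4 = 15/2; row 2: 25/2 = 25/2. Minimum is 15/2 at row 1 (s1 leaves); pivot element 4.
Divide row 1 by 4; eliminate column x2 from the other rows.
In the new row 1, the x3 entry is the old entry divided by the pivot: 3/4 = 3/4.

3/4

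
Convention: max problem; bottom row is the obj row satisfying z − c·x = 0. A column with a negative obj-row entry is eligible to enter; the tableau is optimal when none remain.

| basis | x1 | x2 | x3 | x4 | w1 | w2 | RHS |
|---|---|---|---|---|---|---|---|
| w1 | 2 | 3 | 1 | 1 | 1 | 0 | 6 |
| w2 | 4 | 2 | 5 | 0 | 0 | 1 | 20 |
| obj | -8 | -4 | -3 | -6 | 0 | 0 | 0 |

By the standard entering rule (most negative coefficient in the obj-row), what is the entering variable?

x1

Negative obj-row entries: x1: -8, x2: -4, x3: -3, x4: -6.
The most negative is -8 in column x1, so x1 enters.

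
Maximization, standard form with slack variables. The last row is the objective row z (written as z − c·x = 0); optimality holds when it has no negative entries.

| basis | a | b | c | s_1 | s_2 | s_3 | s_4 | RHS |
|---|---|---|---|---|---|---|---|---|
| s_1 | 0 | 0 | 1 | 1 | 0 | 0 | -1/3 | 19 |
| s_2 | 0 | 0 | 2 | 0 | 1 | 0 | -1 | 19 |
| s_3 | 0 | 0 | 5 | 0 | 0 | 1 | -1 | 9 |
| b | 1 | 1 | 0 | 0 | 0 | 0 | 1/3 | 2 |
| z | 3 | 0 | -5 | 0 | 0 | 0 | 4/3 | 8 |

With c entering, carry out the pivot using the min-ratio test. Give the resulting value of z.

17

Ratio test on column c — row 1: 19/1 = 19; row 2: 19/2 = 19/2; row 3: 9/5 = 9/5; row 4: entry 0 ≤ 0. Minimum is 9/5 at row 3 (s_3 leaves); pivot element 5.
Pivot on row 3; the z-row RHS becomes 8 − (-5)·(9/5) = 17.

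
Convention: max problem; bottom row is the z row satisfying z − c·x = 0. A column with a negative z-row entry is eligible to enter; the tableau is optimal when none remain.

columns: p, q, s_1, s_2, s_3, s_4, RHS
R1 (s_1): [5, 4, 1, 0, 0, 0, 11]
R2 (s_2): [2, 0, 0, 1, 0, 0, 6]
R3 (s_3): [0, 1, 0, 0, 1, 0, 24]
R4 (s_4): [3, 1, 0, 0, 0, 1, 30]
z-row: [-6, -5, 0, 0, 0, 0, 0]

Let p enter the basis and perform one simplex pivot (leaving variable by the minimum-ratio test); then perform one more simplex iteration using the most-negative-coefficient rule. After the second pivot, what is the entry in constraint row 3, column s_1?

-1/4

Ratio test on column p — row 1: 11/5 = 11/5; row 2: 6/2 = 3; row 3: entry 0 ≤ 0; row 4: 30/3 = 10. Minimum is 11/5 at row 1 (s_1 leaves); pivot element 5.
Divide row 1 by 5; eliminate column p from the other rows.
Second iteration: most negative z-row entry is -1/5 in column q, so q enters.
Ratio test on column q — row 1: (11/5)/(4/5) = 11/4; row 2: entry -8/5 ≤ 0; row 3: 24/1 = 24; row 4: entry -7/5 ≤ 0. Minimum is 11/4 at row 1 (p leaves); pivot element 4/5.
Divide row 1 by 4/5; eliminate column q from the other rows.
After both pivots, the entry at constraint row 3, column s_1 is -1/4.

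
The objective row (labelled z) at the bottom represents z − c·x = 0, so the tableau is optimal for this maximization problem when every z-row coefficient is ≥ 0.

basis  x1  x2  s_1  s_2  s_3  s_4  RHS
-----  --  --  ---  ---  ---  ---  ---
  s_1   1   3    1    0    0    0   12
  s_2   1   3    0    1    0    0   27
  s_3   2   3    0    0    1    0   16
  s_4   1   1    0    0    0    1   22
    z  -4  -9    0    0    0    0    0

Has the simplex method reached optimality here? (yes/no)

no

The z-row has a negative entry -9 in column x2, so it is not optimal.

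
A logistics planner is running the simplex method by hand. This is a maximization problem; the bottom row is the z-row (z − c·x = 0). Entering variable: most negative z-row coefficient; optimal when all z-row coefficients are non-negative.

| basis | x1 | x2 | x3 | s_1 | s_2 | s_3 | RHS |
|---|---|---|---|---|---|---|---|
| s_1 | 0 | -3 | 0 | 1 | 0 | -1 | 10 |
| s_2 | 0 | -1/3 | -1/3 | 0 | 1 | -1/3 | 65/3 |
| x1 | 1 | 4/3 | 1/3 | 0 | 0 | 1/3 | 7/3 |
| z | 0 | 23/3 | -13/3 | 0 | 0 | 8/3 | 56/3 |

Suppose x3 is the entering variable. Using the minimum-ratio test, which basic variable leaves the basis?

Column x3 entries and ratios — s_1: 0 ≤ 0, skip; s_2: -1/3 ≤ 0, skip; x1: (7/3)/(1/3) = 7.
Smallest ratio is 7 in the row of x1, so x1 leaves.

x1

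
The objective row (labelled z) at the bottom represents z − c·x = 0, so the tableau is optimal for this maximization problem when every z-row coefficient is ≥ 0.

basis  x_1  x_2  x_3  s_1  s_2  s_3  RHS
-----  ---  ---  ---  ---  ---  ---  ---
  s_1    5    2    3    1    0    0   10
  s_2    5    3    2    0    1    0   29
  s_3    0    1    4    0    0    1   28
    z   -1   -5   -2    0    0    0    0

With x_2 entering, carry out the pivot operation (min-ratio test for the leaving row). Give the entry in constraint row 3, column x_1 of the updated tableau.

-5/2

Ratio test on column x_2 — row 1: 10/2 = 5; row 2: 29/3 = 29/3; row 3: 28/1 = 28. Minimum is 5 at row 1 (s_1 leaves); pivot element 2.
Divide row 1 by 2; eliminate column x_2 from the other rows.
Row 3 update in column x_1: 0 − 1·(5/2) = -5/2.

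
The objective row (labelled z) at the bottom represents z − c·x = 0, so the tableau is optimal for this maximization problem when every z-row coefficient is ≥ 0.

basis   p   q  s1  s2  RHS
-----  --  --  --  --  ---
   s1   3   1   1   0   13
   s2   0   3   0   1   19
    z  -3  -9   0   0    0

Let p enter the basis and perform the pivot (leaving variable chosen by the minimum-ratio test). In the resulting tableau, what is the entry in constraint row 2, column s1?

Ratio test on column p — row 1: 13/3 = 13/3; row 2: entry 0 ≤ 0. Minimum is 13/3 at row 1 (s1 leaves); pivot element 3.
Divide row 1 by 3; eliminate column p from the other rows.
Row 2 update in column s1: 0 − 0·(1/3) = 0.

0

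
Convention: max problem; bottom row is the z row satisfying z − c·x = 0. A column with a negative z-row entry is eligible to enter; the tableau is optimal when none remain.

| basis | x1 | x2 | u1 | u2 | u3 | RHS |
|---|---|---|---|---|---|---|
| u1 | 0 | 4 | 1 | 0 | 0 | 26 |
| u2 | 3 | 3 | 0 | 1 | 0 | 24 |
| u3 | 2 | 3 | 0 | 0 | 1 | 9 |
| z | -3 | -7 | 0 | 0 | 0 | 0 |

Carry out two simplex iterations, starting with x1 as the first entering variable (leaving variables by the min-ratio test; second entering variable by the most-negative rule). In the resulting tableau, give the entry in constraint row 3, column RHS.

3

Ratio test on column x1 — row 1: entry 0 ≤ 0; row 2: 24/3 = 8; row 3: 9/2 = 9/2. Minimum is 9/2 at row 3 (u3 leaves); pivot element 2.
Divide row 3 by 2; eliminate column x1 from the other rows.
Second iteration: most negative z-row entry is -5/2 in column x2, so x2 enters.
Ratio test on column x2 — row 1: 26/4 = 13/2; row 2: entry -3/2 ≤ 0; row 3: (9/2)/(3/2) = 3. Minimum is 3 at row 3 (x1 leaves); pivot element 3/2.
Divide row 3 by 3/2; eliminate column x2 from the other rows.
After both pivots, the entry at constraint row 3, column RHS is 3.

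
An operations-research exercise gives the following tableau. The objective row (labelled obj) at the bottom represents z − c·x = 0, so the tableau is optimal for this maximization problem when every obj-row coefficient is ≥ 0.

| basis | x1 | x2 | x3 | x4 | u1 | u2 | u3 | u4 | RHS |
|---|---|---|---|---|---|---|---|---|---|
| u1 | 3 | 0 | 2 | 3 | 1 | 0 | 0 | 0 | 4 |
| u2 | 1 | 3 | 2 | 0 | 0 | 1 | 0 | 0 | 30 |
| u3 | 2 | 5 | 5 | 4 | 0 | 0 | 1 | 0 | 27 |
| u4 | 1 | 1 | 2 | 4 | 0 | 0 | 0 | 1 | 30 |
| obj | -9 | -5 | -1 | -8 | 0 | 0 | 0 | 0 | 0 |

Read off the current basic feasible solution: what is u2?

u2 is basic (row 2); its value is the RHS of that row, 30.

30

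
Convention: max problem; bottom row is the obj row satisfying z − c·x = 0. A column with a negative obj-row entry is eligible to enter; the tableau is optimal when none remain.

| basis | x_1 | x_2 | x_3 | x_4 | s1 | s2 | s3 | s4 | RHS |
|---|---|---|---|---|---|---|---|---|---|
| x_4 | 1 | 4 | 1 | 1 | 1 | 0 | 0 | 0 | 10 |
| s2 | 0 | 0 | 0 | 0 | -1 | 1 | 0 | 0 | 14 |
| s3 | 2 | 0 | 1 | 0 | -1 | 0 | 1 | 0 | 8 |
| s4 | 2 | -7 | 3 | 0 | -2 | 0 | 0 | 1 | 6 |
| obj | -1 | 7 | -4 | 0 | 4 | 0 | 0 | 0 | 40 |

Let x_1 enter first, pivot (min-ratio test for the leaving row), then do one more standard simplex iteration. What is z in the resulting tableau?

Ratio test on column x_1 — row 1: 10/1 = 10; row 2: entry 0 ≤ 0; row 3: 8/2 = 4; row 4: 6/2 = 3. Minimum is 3 at row 4 (s4 leaves); pivot element 2.
Pivot on row 4; the obj-row RHS becomes 40 − (-1)·3 = 43.
Next entering variable (most negative obj-row entry -5/2): x_3.
Ratio test on column x_3 — row 1: entry -1/2 ≤ 0; row 2: entry 0 ≤ 0; row 3: entry -2 ≤ 0; row 4: 3/(3/2) = 2. Minimum is 2 at row 4 (x_1 leaves); pivot element 3/2.
After the second pivot the obj-row RHS is 43 − (-5/2)·2 = 48.

48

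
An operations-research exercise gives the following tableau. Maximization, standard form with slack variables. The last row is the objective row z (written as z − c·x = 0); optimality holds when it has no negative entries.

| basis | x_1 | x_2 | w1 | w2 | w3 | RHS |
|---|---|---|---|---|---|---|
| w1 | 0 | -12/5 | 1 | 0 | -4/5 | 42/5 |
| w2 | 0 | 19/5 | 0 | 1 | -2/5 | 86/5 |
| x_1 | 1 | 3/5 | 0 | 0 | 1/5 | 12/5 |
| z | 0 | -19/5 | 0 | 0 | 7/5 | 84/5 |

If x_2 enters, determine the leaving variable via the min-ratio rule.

Column x_2 entries and ratios — w1: -12/5 ≤ 0, skip; w2: (86/5)/(19/5) = 86/19; x_1: (12/5)/(3/5) = 4.
Smallest ratio is 4 in the row of x_1, so x_1 leaves.

x_1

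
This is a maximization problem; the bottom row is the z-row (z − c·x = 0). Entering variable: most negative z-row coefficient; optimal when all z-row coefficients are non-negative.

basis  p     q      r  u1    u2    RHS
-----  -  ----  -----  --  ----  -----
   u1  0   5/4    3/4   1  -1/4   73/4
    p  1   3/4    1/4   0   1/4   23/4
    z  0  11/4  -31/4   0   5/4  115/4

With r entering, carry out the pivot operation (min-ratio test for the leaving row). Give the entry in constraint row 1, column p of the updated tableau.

-3

Ratio test on column r — row 1: (73/4)/(3/4) = 73/3; row 2: (23/4)/(1/4) = 23. Minimum is 23 at row 2 (p leaves); pivot element 1/4.
Divide row 2 by 1/4; eliminate column r from the other rows.
Row 1 update in column p: 0 − (3/4)·4 = -3.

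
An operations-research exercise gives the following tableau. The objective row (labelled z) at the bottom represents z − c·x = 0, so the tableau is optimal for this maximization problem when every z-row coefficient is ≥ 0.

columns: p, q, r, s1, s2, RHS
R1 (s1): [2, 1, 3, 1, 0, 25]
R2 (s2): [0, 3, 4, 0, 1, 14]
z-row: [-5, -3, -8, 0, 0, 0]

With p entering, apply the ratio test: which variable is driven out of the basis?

s1

Column p entries and ratios — s1: 25/2 = 25/2; s2: 0 ≤ 0, skip.
Smallest ratio is 25/2 in the row of s1, so s1 leaves.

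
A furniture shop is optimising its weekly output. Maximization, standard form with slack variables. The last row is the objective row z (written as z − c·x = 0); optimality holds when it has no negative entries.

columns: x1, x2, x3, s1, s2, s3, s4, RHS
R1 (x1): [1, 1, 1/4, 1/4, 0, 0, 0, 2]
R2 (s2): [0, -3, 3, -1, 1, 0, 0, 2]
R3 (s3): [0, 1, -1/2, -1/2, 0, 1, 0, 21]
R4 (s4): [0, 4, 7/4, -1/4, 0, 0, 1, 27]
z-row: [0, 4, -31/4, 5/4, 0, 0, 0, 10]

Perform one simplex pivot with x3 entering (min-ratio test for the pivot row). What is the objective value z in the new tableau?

Ratio test on column x3 — row 1: 2/(1/4) = 8; row 2: 2/3 = 2/3; row 3: entry -1/2 ≤ 0; row 4: 27/(7/4) = 108/7. Minimum is 2/3 at row 2 (s2 leaves); pivot element 3.
Pivot on row 2; the z-row RHS becomes 10 − (-31/4)·(2/3) = 91/6.

91/6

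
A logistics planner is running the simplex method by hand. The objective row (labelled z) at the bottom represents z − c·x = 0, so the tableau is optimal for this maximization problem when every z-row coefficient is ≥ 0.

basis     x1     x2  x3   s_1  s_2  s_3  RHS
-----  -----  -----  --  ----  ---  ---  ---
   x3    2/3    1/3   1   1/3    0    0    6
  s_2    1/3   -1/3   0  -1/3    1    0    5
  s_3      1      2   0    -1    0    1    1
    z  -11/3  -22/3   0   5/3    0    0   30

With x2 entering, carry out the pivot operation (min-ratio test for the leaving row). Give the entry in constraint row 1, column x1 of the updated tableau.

Ratio test on column x2 — row 1: 6/(1/3) = 18; row 2: entry -1/3 ≤ 0; row 3: 1/2 = 1/2. Minimum is 1/2 at row 3 (s_3 leaves); pivot element 2.
Divide row 3 by 2; eliminate column x2 from the other rows.
Row 1 update in column x1: 2/3 − (1/3)·(1/2) = 1/2.

1/2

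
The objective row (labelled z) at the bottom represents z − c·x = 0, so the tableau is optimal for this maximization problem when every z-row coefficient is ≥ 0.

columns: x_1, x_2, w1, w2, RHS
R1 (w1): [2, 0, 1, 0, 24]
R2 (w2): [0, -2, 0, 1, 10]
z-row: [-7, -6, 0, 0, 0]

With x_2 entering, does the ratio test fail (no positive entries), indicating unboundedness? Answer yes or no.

yes

Every constraint-row entry in column x_2 is ≤ 0, so increasing x_2 is unbounded.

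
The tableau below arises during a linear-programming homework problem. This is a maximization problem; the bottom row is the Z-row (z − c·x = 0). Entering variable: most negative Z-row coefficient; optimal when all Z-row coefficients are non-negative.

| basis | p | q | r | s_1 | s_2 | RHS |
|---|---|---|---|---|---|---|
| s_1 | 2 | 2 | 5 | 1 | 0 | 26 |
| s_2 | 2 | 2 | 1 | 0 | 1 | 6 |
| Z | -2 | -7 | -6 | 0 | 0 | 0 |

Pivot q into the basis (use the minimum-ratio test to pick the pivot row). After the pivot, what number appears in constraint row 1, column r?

Ratio test on column q — row 1: 26/2 = 13; row 2: 6/2 = 3. Minimum is 3 at row 2 (s_2 leaves); pivot element 2.
Divide row 2 by 2; eliminate column q from the other rows.
Row 1 update in column r: 5 − 2·(1/2) = 4.

4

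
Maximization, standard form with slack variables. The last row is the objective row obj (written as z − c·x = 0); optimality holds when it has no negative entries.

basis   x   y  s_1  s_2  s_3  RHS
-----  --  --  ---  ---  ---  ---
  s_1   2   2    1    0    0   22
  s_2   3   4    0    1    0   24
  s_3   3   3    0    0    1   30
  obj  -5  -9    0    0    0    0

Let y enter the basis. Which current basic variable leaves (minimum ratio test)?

s_2

Column y entries and ratios — s_1: 22/2 = 11; s_2: 24/4 = 6; s_3: 30/3 = 10.
Smallest ratio is 6 in the row of s_2, so s_2 leaves.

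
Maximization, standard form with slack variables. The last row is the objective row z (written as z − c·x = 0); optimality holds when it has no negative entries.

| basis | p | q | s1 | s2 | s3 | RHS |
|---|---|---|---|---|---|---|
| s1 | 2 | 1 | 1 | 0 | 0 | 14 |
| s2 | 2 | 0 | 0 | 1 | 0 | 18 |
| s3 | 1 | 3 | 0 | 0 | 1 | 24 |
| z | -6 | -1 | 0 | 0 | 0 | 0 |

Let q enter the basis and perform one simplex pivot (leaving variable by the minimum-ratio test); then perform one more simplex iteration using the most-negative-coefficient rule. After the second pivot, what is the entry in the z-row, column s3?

Ratio test on column q — row 1: 14/1 = 14; row 2: entry 0 ≤ 0; row 3: 24/3 = 8. Minimum is 8 at row 3 (s3 leaves); pivot element 3.
Divide row 3 by 3; eliminate column q from the other rows.
Second iteration: most negative z-row entry is -17/3 in column p, so p enters.
Ratio test on column p — row 1: 6/(5/3) = 18/5; row 2: 18/2 = 9; row 3: 8/(1/3) = 24. Minimum is 18/5 at row 1 (s1 leaves); pivot element 5/3.
Divide row 1 by 5/3; eliminate column p from the other rows.
After both pivots, the entry at the z-row, column s3 is -4/5.

-4/5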